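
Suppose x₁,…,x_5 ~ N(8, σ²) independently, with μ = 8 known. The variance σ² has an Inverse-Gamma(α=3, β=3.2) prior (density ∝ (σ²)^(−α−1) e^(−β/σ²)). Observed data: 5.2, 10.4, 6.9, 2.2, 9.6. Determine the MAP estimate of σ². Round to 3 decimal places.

σ̂²_MAP = 4.416

Sum of squared deviations about the known mean: SS = (5.2−8)² + (10.4−8)² + (6.9−8)² + (2.2−8)² + (9.6−8)² = 51.01.
The Normal likelihood contributes (σ²)^(−n/2) exp(−SS/(2σ²)), so the posterior is Inverse-Gamma(α + n/2, β + SS/2) = Inverse-Gamma(5.5, 28.705).
The mode of Inverse-Gamma(a, b) is b/(a+1) = 28.705/6.5 ≈ 4.416.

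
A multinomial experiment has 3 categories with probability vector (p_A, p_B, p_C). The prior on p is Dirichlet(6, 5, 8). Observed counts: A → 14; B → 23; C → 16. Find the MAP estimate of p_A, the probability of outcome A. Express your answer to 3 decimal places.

MAP estimate of p_A = 0.275

The posterior is Dirichlet(αᵢ + nᵢ) = Dirichlet(20, 28, 24).
For a Dirichlet(a₁,…,a_K) with all aᵢ > 1, the mode has j-th component (aⱼ − 1)/(Σaᵢ − K).
Here Σaᵢ = 72 and K = 3, so p_A = (20 − 1)/(72 − 3) = 19/69 ≈ 0.275.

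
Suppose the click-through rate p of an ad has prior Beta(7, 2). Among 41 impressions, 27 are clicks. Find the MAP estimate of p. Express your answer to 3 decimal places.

Prior: Beta(7, 2).
Data: 27 successes in 41 trials. The binomial likelihood contributes p^27(1−p)^14, so the posterior is Beta(7+27, 2+14) = Beta(34, 16).
For Beta(a, b) with a, b > 1 the mode is (a−1)/(a+b−2) = 33/48 ≈ 0.688.

p̂_MAP = 0.688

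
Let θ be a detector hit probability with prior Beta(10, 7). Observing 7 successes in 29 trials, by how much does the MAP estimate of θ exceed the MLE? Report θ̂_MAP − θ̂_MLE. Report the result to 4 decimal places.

Posterior is Beta(17, 29); MAP = (17−1)/(46−2) = 16/44 ≈ 0.36364.
MLE ignores the prior: θ̂_MLE = k/n = 7/29 ≈ 0.24138.
Difference = 16/44 − 7/29 = 39/319 ≈ 0.1223.

MAP − MLE = 0.1223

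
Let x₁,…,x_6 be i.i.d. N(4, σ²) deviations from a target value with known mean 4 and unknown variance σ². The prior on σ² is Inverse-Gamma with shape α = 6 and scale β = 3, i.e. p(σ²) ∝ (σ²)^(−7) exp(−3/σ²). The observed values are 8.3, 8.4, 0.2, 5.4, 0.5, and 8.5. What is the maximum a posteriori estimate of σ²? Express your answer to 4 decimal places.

σ̂²_MAP = 4.6375

Sum of squared deviations about the known mean: SS = (8.3−4)² + (8.4−4)² + (0.2−4)² + (5.4−4)² + (0.5−4)² + (8.5−4)² = 86.75.
The Normal likelihood contributes (σ²)^(−n/2) exp(−SS/(2σ²)), so the posterior is Inverse-Gamma(α + n/2, β + SS/2) = Inverse-Gamma(9, 46.375).
The mode of Inverse-Gamma(a, b) is b/(a+1) = 46.375/10 ≈ 4.6375.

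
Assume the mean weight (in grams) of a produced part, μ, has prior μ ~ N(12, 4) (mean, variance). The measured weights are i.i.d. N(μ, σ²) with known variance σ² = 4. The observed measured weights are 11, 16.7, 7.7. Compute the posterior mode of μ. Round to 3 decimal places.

μ̂_MAP = 11.850

n = 3; x̄ = (11 + 16.7 + 7.7)/3 = 35.4/3 = 11.8.
For a Normal prior and Normal likelihood with known variance, the posterior is Normal; its mode equals its mean, the precision-weighted average.
Prior precision 1/σ₀² = 1/4 = 0.25; data precision n/σ² = 3/4 = 0.75.
μ̂ = (0.25·12 + 0.75·11.8) / (0.25 + 0.75) = 11.85/1 = 11.850.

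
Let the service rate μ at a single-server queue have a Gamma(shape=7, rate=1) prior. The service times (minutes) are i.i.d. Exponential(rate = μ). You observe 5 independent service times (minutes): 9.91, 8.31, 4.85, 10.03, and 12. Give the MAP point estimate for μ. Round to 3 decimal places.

μ̂_MAP = 0.239

The Exponential(rate=μ) likelihood is ∝ μ^n e^(−μΣtᵢ). Here n = 5 and Σtᵢ = 9.91 + 8.31 + 4.85 + 10.03 + 12 = 45.10.
Posterior ∝ μ^6e^(−1μ) · μ^5e^(−45.10μ) = μ^11e^(−46.10μ), i.e. Gamma(12, 46.10).
Mode = (a−1)/b = 11/46.10 ≈ 0.239.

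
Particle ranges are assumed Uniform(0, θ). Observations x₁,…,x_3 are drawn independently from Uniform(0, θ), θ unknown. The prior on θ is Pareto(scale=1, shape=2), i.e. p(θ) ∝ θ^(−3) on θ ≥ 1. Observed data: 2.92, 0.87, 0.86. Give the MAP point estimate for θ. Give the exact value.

The Uniform(0, θ) likelihood is θ^(−n) for θ ≥ max(xᵢ), zero otherwise. Here max(xᵢ) = 2.92.
Posterior ∝ θ^(−3) · θ^(−3) = θ^(−6) on θ ≥ max(1, 2.92) = 2.92.
This density is strictly decreasing in θ, so the posterior mode lies at the lower boundary of the support.

θ̂_MAP = 2.92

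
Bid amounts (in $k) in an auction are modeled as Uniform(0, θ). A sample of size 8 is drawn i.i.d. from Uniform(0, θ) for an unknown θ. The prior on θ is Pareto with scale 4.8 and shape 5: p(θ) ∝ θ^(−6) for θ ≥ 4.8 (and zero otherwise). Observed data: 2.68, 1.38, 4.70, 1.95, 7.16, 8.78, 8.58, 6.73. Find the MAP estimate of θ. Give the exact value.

The Uniform(0, θ) likelihood is θ^(−n) for θ ≥ max(xᵢ), zero otherwise. Here max(xᵢ) = 8.78.
Posterior ∝ θ^(−6) · θ^(−8) = θ^(−14) on θ ≥ max(4.8, 8.78) = 8.78.
This density is strictly decreasing in θ, so the posterior mode lies at the lower boundary of the support.

θ̂_MAP = 8.78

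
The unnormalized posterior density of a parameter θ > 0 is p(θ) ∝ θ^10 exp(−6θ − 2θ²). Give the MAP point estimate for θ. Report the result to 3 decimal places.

ℓ'(θ) = 10/θ − 6 − 4θ. Setting this to zero and multiplying by θ: 4θ² + 6θ − 10 = 0.
θ = (−6 + √(6² + 4·4·10)) / (2·4) = (−6 + √196) / 8 = (−6 + 14)/8 = 1.
ℓ''(θ) = −10/θ² − 4 < 0, confirming a maximum.

θ̂_MAP = 1.000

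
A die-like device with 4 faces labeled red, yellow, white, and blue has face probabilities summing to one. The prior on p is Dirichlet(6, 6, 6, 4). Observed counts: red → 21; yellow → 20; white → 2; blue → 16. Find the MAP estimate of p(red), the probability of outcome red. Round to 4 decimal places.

The posterior is Dirichlet(αᵢ + nᵢ) = Dirichlet(27, 26, 8, 20).
For a Dirichlet(a₁,…,a_K) with all aᵢ > 1, the mode has j-th component (aⱼ − 1)/(Σaᵢ − K).
Here Σaᵢ = 81 and K = 4, so p(red) = (27 − 1)/(81 − 4) = 26/77 ≈ 0.3377.

MAP estimate of p(red) = 0.3377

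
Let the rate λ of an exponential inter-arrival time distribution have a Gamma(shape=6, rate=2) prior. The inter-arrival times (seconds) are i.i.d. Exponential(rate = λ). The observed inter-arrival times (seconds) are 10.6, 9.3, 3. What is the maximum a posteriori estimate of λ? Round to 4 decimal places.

The Exponential(rate=λ) likelihood is ∝ λ^n e^(−λΣtᵢ). Here n = 3 and Σtᵢ = 10.6 + 9.3 + 3 = 22.9.
Posterior ∝ λ^5e^(−2λ) · λ^3e^(−22.9λ) = λ^8e^(−24.9λ), i.e. Gamma(9, 24.9).
Mode = (a−1)/b = 8/24.9 ≈ 0.3213.

λ̂_MAP = 0.3213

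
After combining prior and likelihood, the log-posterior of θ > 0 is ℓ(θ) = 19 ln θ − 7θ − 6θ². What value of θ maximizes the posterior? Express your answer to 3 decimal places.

ℓ'(θ) = 19/θ − 7 − 12θ. Setting this to zero and multiplying by θ: 12θ² + 7θ − 19 = 0.
θ = (−7 + √(7² + 4·12·19)) / (2·12) = (−7 + √961) / 24 = (−7 + 31)/24 = 1.
ℓ''(θ) = −19/θ² − 12 < 0, confirming a maximum.

θ̂_MAP = 1.000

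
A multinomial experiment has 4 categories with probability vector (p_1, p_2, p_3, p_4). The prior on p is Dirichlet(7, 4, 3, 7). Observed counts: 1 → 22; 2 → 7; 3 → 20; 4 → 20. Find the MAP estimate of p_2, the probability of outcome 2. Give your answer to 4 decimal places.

The posterior is Dirichlet(αᵢ + nᵢ) = Dirichlet(29, 11, 23, 27).
For a Dirichlet(a₁,…,a_K) with all aᵢ > 1, the mode has j-th component (aⱼ − 1)/(Σaᵢ − K).
Here Σaᵢ = 90 and K = 4, so p_2 = (11 − 1)/(90 − 4) = 10/86 ≈ 0.1163.

MAP estimate: 0.1163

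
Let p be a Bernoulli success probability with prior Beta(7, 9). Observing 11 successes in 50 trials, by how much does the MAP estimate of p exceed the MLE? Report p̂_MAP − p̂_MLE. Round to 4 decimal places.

MAP − MLE = 0.0456

Posterior is Beta(18, 48); MAP = (18−1)/(66−2) = 17/64 ≈ 0.26563.
MLE ignores the prior: p̂_MLE = k/n = 11/50 ≈ 0.22000.
Difference = 17/64 − 11/50 = 73/1600 ≈ 0.0456.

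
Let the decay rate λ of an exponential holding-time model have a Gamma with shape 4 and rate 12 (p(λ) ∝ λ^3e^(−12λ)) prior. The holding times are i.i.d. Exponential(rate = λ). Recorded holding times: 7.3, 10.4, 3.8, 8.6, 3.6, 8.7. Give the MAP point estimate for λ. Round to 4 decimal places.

The Exponential(rate=λ) likelihood is ∝ λ^n e^(−λΣtᵢ). Here n = 6 and Σtᵢ = 7.3 + 10.4 + 3.8 + 8.6 + 3.6 + 8.7 = 42.4.
Posterior ∝ λ^3e^(−12λ) · λ^6e^(−42.4λ) = λ^9e^(−54.4λ), i.e. Gamma(10, 54.4).
Mode = (a−1)/b = 9/54.4 ≈ 0.1654.

λ̂_MAP = 0.1654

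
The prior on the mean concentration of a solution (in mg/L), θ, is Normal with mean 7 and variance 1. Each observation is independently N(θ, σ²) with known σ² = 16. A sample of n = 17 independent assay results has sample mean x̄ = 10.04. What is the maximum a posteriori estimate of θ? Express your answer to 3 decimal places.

θ̂_MAP = 8.566

n = 17, x̄ = 10.04.
For a Normal prior and Normal likelihood with known variance, the posterior is Normal; its mode equals its mean, the precision-weighted average.
Prior precision 1/σ₀² = 1/1 = 1; data precision n/σ² = 17/16 = 1.0625.
θ̂ = (1·7 + 1.0625·10.04) / (1 + 1.0625) = 17.6675/2.0625 = 7067/825 ≈ 8.566.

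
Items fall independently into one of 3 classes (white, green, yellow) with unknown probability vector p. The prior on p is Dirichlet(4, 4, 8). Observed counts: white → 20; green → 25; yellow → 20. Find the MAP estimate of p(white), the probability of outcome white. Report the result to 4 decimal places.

MAP estimate of p(white) = 0.2949

The posterior is Dirichlet(αᵢ + nᵢ) = Dirichlet(24, 29, 28).
For a Dirichlet(a₁,…,a_K) with all aᵢ > 1, the mode has j-th component (aⱼ − 1)/(Σaᵢ − K).
Here Σaᵢ = 81 and K = 3, so p(white) = (24 − 1)/(81 − 3) = 23/78 ≈ 0.2949.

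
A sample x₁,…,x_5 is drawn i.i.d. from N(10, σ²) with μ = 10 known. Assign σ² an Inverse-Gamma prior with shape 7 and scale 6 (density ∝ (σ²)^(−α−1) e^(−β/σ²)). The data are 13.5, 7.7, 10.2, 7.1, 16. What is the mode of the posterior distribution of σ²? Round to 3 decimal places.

σ̂²_MAP = 3.523

Sum of squared deviations about the known mean: SS = (13.5−10)² + (7.7−10)² + (10.2−10)² + (7.1−10)² + (16−10)² = 61.99.
The Normal likelihood contributes (σ²)^(−n/2) exp(−SS/(2σ²)), so the posterior is Inverse-Gamma(α + n/2, β + SS/2) = Inverse-Gamma(9.5, 36.995).
The mode of Inverse-Gamma(a, b) is b/(a+1) = 36.995/10.5 ≈ 3.523.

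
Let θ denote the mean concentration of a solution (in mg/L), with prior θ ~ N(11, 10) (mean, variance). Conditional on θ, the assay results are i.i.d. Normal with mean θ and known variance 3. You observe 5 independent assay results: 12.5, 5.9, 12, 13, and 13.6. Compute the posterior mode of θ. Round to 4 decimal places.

n = 5; x̄ = (12.5 + 5.9 + 12 + 13 + 13.6)/5 = 57/5 = 11.4.
For a Normal prior and Normal likelihood with known variance, the posterior is Normal; its mode equals its mean, the precision-weighted average.
Prior precision 1/σ₀² = 1/10 = 0.1; data precision n/σ² = 5/3.
θ̂ = (0.1·11 + (5/3)·11.4) / (0.1 + 5/3) = 20.1/(53/30) = 603/53 ≈ 11.3774.

θ̂_MAP = 11.3774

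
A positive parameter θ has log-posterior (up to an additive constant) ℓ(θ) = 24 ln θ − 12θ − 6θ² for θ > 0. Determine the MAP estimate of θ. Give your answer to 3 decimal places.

ℓ'(θ) = 24/θ − 12 − 12θ. Setting this to zero and multiplying by θ: 12θ² + 12θ − 24 = 0.
θ = (−12 + √(12² + 4·12·24)) / (2·12) = (−12 + √1296) / 24 = (−12 + 36)/24 = 1.
ℓ''(θ) = −24/θ² − 12 < 0, confirming a maximum.

θ̂_MAP = 1.000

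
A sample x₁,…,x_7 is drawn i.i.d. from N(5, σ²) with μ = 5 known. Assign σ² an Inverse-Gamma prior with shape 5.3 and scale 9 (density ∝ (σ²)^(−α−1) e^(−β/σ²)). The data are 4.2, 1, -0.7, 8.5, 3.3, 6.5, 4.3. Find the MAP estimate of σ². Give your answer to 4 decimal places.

Sum of squared deviations about the known mean: SS = (4.2−5)² + (1−5)² + (-0.7−5)² + (8.5−5)² + (3.3−5)² + (6.5−5)² + (4.3−5)² = 67.01.
The Normal likelihood contributes (σ²)^(−n/2) exp(−SS/(2σ²)), so the posterior is Inverse-Gamma(α + n/2, β + SS/2) = Inverse-Gamma(8.8, 42.505).
The mode of Inverse-Gamma(a, b) is b/(a+1) = 42.505/9.8 ≈ 4.3372.

σ̂²_MAP = 4.3372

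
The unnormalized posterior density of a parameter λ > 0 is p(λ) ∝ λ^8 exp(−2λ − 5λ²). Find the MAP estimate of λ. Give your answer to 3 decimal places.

λ̂_MAP = 0.800

ℓ'(λ) = 8/λ − 2 − 10λ. Setting this to zero and multiplying by λ: 10λ² + 2λ − 8 = 0.
λ = (−2 + √(2² + 4·10·8)) / (2·10) = (−2 + √324) / 20 = (−2 + 18)/20 = 4/5.
ℓ''(λ) = −8/λ² − 10 < 0, confirming a maximum.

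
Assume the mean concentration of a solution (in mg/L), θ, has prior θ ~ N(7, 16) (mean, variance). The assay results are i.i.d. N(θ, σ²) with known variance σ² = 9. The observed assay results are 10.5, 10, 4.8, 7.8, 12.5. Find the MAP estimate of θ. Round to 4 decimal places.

θ̂_MAP = 8.9056

n = 5; x̄ = (10.5 + 10 + 4.8 + 7.8 + 12.5)/5 = 45.6/5 = 9.12.
For a Normal prior and Normal likelihood with known variance, the posterior is Normal; its mode equals its mean, the precision-weighted average.
Prior precision 1/σ₀² = 1/16 = 0.0625; data precision n/σ² = 5/9.
θ̂ = (0.0625·7 + (5/9)·9.12) / (0.0625 + 5/9) = (1321/240)/(89/144) = 3963/445 ≈ 8.9056.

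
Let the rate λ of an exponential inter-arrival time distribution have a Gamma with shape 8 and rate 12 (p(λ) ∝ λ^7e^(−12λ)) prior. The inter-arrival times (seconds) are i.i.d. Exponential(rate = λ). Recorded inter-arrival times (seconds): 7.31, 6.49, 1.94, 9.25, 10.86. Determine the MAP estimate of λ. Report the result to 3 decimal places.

λ̂_MAP = 0.251

The Exponential(rate=λ) likelihood is ∝ λ^n e^(−λΣtᵢ). Here n = 5 and Σtᵢ = 7.31 + 6.49 + 1.94 + 9.25 + 10.86 = 35.85.
Posterior ∝ λ^7e^(−12λ) · λ^5e^(−35.85λ) = λ^12e^(−47.85λ), i.e. Gamma(13, 47.85).
Mode = (a−1)/b = 12/47.85 ≈ 0.251.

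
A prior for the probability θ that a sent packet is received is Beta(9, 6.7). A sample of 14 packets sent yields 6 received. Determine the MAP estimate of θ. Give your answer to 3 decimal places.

Prior: Beta(9, 6.7).
Data: 6 successes in 14 trials. The binomial likelihood contributes θ^6(1−θ)^8, so the posterior is Beta(9+6, 6.7+8) = Beta(15, 14.7).
For Beta(a, b) with a, b > 1 the mode is (a−1)/(a+b−2) = 14/27.7 ≈ 0.505.

θ̂_MAP = 0.505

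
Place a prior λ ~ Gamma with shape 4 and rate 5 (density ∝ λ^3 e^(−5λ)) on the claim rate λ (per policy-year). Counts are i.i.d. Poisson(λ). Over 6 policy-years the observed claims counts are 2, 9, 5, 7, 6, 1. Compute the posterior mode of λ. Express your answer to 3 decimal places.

λ̂_MAP = 3.000

Σxᵢ = 2+9+5+7+6+1 = 30, with n = 6.
Posterior ∝ λ^3e^(−5λ) · λ^30e^(−6λ) = λ^33e^(−11λ), i.e. Gamma(shape=34, rate=11).
The mode of a Gamma(a, b) with a ≥ 1 (shape–rate) is (a−1)/b = 33/11 ≈ 3.000.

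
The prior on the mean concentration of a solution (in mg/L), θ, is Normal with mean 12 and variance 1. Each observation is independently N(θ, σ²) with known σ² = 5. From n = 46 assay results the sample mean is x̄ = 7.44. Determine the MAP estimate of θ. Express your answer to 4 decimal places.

n = 46, x̄ = 7.44.
For a Normal prior and Normal likelihood with known variance, the posterior is Normal; its mode equals its mean, the precision-weighted average.
Prior precision 1/σ₀² = 1/1 = 1; data precision n/σ² = 46/5 = 9.2.
θ̂ = (1·12 + 9.2·7.44) / (1 + 9.2) = 80.448/10.2 = 3352/425 ≈ 7.8871.

θ̂_MAP = 7.8871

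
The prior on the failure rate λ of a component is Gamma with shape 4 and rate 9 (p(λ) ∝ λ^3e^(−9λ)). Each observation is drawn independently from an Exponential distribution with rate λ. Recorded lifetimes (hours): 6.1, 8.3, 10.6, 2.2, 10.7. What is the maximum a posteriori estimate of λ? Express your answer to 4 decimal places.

λ̂_MAP = 0.1706

The Exponential(rate=λ) likelihood is ∝ λ^n e^(−λΣtᵢ). Here n = 5 and Σtᵢ = 6.1 + 8.3 + 10.6 + 2.2 + 10.7 = 37.9.
Posterior ∝ λ^3e^(−9λ) · λ^5e^(−37.9λ) = λ^8e^(−46.9λ), i.e. Gamma(9, 46.9).
Mode = (a−1)/b = 8/46.9 ≈ 0.1706.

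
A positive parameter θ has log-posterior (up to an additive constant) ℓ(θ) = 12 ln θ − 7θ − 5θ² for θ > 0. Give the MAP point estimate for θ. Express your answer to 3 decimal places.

θ̂_MAP = 0.800

ℓ'(θ) = 12/θ − 7 − 10θ. Setting this to zero and multiplying by θ: 10θ² + 7θ − 12 = 0.
θ = (−7 + √(7² + 4·10·12)) / (2·10) = (−7 + √529) / 20 = (−7 + 23)/20 = 4/5.
ℓ''(θ) = −12/θ² − 10 < 0, confirming a maximum.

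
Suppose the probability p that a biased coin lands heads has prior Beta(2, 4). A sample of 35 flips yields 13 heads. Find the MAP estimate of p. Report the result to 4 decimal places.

p̂_MAP = 0.3590

Prior: Beta(2, 4).
Data: 13 successes in 35 trials. The binomial likelihood contributes p^13(1−p)^22, so the posterior is Beta(2+13, 4+22) = Beta(15, 26).
For Beta(a, b) with a, b > 1 the mode is (a−1)/(a+b−2) = 14/39 ≈ 0.3590.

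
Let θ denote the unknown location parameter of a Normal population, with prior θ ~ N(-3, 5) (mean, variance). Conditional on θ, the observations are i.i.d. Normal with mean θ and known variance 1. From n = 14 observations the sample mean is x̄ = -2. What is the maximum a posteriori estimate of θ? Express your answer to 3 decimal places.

θ̂_MAP = -2.014

n = 14, x̄ = -2.
For a Normal prior and Normal likelihood with known variance, the posterior is Normal; its mode equals its mean, the precision-weighted average.
Prior precision 1/σ₀² = 1/5 = 0.2; data precision n/σ² = 14/1 = 14.
θ̂ = (0.2·(-3) + 14·(-2)) / (0.2 + 14) = (-28.6)/14.2 = -143/71 ≈ -2.014.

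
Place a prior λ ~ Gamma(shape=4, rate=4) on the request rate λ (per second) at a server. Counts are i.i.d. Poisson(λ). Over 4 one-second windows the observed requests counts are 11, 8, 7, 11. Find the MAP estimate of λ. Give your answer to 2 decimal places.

Σxᵢ = 11+8+7+11 = 37, with n = 4.
Posterior ∝ λ^3e^(−4λ) · λ^37e^(−4λ) = λ^40e^(−8λ), i.e. Gamma(shape=41, rate=8).
The mode of a Gamma(a, b) with a ≥ 1 (shape–rate) is (a−1)/b = 40/8 ≈ 5.00.

λ̂_MAP = 5.00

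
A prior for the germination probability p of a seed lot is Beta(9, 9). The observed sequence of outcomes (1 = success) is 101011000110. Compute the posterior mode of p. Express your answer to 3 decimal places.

p̂_MAP = 0.500

Prior: Beta(9, 9).
Data: 6 successes in 12 trials (from the sequence). The binomial likelihood contributes p^6(1−p)^6, so the posterior is Beta(9+6, 9+6) = Beta(15, 15).
For Beta(a, b) with a, b > 1 the mode is (a−1)/(a+b−2) = 14/28 ≈ 0.500.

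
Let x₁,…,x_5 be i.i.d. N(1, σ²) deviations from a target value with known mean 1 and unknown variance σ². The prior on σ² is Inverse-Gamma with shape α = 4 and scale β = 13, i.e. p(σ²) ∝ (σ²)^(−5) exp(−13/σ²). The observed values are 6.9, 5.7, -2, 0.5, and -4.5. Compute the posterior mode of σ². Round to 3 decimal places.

σ̂²_MAP = 8.160

Sum of squared deviations about the known mean: SS = (6.9−1)² + (5.7−1)² + (-2−1)² + (0.5−1)² + (-4.5−1)² = 96.4.
The Normal likelihood contributes (σ²)^(−n/2) exp(−SS/(2σ²)), so the posterior is Inverse-Gamma(α + n/2, β + SS/2) = Inverse-Gamma(6.5, 61.2).
The mode of Inverse-Gamma(a, b) is b/(a+1) = 61.2/7.5 ≈ 8.160.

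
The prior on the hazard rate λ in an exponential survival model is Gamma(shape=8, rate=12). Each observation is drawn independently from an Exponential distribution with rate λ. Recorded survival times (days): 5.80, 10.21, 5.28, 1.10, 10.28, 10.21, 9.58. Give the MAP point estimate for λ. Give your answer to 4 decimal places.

λ̂_MAP = 0.2172

The Exponential(rate=λ) likelihood is ∝ λ^n e^(−λΣtᵢ). Here n = 7 and Σtᵢ = 5.80 + 10.21 + 5.28 + 1.10 + 10.28 + 10.21 + 9.58 = 52.46.
Posterior ∝ λ^7e^(−12λ) · λ^7e^(−52.46λ) = λ^14e^(−64.46λ), i.e. Gamma(15, 64.46).
Mode = (a−1)/b = 14/64.46 ≈ 0.2172.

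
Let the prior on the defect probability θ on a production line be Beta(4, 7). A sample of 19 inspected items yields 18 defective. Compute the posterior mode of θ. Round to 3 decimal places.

Prior: Beta(4, 7).
Data: 18 successes in 19 trials. The binomial likelihood contributes θ^18(1−θ)^1, so the posterior is Beta(4+18, 7+1) = Beta(22, 8).
For Beta(a, b) with a, b > 1 the mode is (a−1)/(a+b−2) = 21/28 ≈ 0.750.

θ̂_MAP = 0.750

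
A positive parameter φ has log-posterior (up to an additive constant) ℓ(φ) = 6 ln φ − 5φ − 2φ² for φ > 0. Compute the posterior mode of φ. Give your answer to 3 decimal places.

φ̂_MAP = 0.750

ℓ'(φ) = 6/φ − 5 − 4φ. Setting this to zero and multiplying by φ: 4φ² + 5φ − 6 = 0.
φ = (−5 + √(5² + 4·4·6)) / (2·4) = (−5 + √121) / 8 = (−5 + 11)/8 = 3/4.
ℓ''(φ) = −6/φ² − 4 < 0, confirming a maximum.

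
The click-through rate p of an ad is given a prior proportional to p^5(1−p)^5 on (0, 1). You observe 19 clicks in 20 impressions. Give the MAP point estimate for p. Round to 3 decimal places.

The prior density ∝ p^5(1−p)^5 is the kernel of Beta(6, 6).
Data: 19 successes in 20 trials. The binomial likelihood contributes p^19(1−p)^1, so the posterior is Beta(6+19, 6+1) = Beta(25, 7).
For Beta(a, b) with a, b > 1 the mode is (a−1)/(a+b−2) = 24/30 ≈ 0.800.

p̂_MAP = 0.800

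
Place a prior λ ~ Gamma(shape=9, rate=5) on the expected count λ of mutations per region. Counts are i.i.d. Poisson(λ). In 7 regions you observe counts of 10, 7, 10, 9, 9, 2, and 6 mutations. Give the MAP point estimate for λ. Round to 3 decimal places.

Σxᵢ = 10+7+10+9+9+2+6 = 53, with n = 7.
Posterior ∝ λ^8e^(−5λ) · λ^53e^(−7λ) = λ^61e^(−12λ), i.e. Gamma(shape=62, rate=12).
The mode of a Gamma(a, b) with a ≥ 1 (shape–rate) is (a−1)/b = 61/12 ≈ 5.083.

λ̂_MAP = 5.083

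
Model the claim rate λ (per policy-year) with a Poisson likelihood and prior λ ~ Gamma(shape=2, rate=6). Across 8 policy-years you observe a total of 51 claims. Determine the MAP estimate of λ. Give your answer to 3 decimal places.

λ̂_MAP = 3.714

Σxᵢ = 51, n = 8.
Posterior ∝ λe^(−6λ) · λ^51e^(−8λ) = λ^52e^(−14λ), i.e. Gamma(shape=53, rate=14).
The mode of a Gamma(a, b) with a ≥ 1 (shape–rate) is (a−1)/b = 52/14 ≈ 3.714.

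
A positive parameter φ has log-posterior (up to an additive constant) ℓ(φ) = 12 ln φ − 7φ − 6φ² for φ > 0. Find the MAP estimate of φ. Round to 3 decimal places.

φ̂_MAP = 0.750

ℓ'(φ) = 12/φ − 7 − 12φ. Setting this to zero and multiplying by φ: 12φ² + 7φ − 12 = 0.
φ = (−7 + √(7² + 4·12·12)) / (2·12) = (−7 + √625) / 24 = (−7 + 25)/24 = 3/4.
ℓ''(φ) = −12/φ² − 12 < 0, confirming a maximum.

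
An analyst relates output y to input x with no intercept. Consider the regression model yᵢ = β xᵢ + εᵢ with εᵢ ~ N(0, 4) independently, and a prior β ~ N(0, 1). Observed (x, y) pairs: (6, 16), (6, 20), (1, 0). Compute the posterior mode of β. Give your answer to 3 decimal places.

β̂_MAP = 2.805

log p(β | y) = −Σ(yᵢ − βxᵢ)²/(2·4) − β²/(2·1) + const.
Setting the derivative to zero: Σxᵢ(yᵢ − βxᵢ)/4 − β/1 = 0, so β = Σxᵢyᵢ / (Σxᵢ² + σ²/τ²).
Σxᵢyᵢ = 6·16 + 6·20 + 1·0 = 216; Σxᵢ² = 73; σ²/τ² = 4.
β̂_MAP = 216 / (73 + 4) = 216/77 ≈ 2.805.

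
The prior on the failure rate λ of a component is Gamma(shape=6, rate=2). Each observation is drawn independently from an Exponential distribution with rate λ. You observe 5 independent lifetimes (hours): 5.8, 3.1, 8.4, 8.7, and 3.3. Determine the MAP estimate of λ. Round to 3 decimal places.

λ̂_MAP = 0.319

The Exponential(rate=λ) likelihood is ∝ λ^n e^(−λΣtᵢ). Here n = 5 and Σtᵢ = 5.8 + 3.1 + 8.4 + 8.7 + 3.3 = 29.3.
Posterior ∝ λ^5e^(−2λ) · λ^5e^(−29.3λ) = λ^10e^(−31.3λ), i.e. Gamma(11, 31.3).
Mode = (a−1)/b = 10/31.3 ≈ 0.319.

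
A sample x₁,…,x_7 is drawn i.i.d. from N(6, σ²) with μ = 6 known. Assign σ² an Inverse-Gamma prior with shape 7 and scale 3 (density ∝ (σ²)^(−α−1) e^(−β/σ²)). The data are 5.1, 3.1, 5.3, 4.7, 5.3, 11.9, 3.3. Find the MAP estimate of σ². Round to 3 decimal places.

Sum of squared deviations about the known mean: SS = (5.1−6)² + (3.1−6)² + (5.3−6)² + (4.7−6)² + (5.3−6)² + (11.9−6)² + (3.3−6)² = 53.99.
The Normal likelihood contributes (σ²)^(−n/2) exp(−SS/(2σ²)), so the posterior is Inverse-Gamma(α + n/2, β + SS/2) = Inverse-Gamma(10.5, 29.995).
The mode of Inverse-Gamma(a, b) is b/(a+1) = 29.995/11.5 ≈ 2.608.

σ̂²_MAP = 2.608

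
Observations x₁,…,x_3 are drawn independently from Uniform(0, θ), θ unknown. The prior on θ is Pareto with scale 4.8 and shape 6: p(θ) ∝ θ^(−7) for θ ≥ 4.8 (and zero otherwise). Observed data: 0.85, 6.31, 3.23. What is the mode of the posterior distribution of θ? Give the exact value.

θ̂_MAP = 6.31

The Uniform(0, θ) likelihood is θ^(−n) for θ ≥ max(xᵢ), zero otherwise. Here max(xᵢ) = 6.31.
Posterior ∝ θ^(−7) · θ^(−3) = θ^(−10) on θ ≥ max(4.8, 6.31) = 6.31.
This density is strictly decreasing in θ, so the posterior mode lies at the lower boundary of the support.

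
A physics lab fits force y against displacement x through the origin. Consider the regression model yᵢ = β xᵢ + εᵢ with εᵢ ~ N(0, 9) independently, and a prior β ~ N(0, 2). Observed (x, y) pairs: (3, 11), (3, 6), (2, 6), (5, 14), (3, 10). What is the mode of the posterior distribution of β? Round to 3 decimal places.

β̂_MAP = 2.694

log p(β | y) = −Σ(yᵢ − βxᵢ)²/(2·9) − β²/(2·2) + const.
Setting the derivative to zero: Σxᵢ(yᵢ − βxᵢ)/9 − β/2 = 0, so β = Σxᵢyᵢ / (Σxᵢ² + σ²/τ²).
Σxᵢyᵢ = 3·11 + 3·6 + 2·6 + 5·14 + 3·10 = 163; Σxᵢ² = 56; σ²/τ² = 4.5.
β̂_MAP = 163 / (56 + 4.5) = 163/60.5 ≈ 2.694.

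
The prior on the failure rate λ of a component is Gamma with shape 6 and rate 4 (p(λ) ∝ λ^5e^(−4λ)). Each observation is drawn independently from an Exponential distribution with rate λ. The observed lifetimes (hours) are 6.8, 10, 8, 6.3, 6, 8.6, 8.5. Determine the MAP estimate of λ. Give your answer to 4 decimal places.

λ̂_MAP = 0.2062

The Exponential(rate=λ) likelihood is ∝ λ^n e^(−λΣtᵢ). Here n = 7 and Σtᵢ = 6.8 + 10 + 8 + 6.3 + 6 + 8.6 + 8.5 = 54.2.
Posterior ∝ λ^5e^(−4λ) · λ^7e^(−54.2λ) = λ^12e^(−58.2λ), i.e. Gamma(13, 58.2).
Mode = (a−1)/b = 12/58.2 ≈ 0.2062.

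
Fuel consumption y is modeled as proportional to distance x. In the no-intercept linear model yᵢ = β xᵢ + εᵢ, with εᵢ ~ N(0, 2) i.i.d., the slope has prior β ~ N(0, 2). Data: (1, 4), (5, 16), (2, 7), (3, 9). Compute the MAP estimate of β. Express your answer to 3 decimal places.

log p(β | y) = −Σ(yᵢ − βxᵢ)²/(2·2) − β²/(2·2) + const.
Setting the derivative to zero: Σxᵢ(yᵢ − βxᵢ)/2 − β/2 = 0, so β = Σxᵢyᵢ / (Σxᵢ² + σ²/τ²).
Σxᵢyᵢ = 1·4 + 5·16 + 2·7 + 3·9 = 125; Σxᵢ² = 39; σ²/τ² = 1.
β̂_MAP = 125 / (39 + 1) = 125/40 ≈ 3.125.

β̂_MAP = 3.125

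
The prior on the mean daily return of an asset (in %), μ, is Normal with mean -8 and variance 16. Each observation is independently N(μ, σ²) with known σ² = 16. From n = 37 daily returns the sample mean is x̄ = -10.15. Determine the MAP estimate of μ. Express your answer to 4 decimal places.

μ̂_MAP = -10.0934

n = 37, x̄ = -10.15.
For a Normal prior and Normal likelihood with known variance, the posterior is Normal; its mode equals its mean, the precision-weighted average.
Prior precision 1/σ₀² = 1/16 = 0.0625; data precision n/σ² = 37/16 = 2.3125.
μ̂ = (0.0625·(-8) + 2.3125·(-10.15)) / (0.0625 + 2.3125) = (-23.971875)/2.375 = -7671/760 ≈ -10.0934.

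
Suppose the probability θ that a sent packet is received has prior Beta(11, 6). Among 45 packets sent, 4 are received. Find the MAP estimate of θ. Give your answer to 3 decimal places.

Prior: Beta(11, 6).
Data: 4 successes in 45 trials. The binomial likelihood contributes θ^4(1−θ)^41, so the posterior is Beta(11+4, 6+41) = Beta(15, 47).
For Beta(a, b) with a, b > 1 the mode is (a−1)/(a+b−2) = 14/60 ≈ 0.233.

θ̂_MAP = 0.233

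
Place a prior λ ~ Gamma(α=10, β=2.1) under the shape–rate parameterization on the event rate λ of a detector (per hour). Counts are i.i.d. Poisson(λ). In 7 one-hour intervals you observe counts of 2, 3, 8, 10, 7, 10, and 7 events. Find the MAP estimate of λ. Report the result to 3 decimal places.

λ̂_MAP = 6.154

Σxᵢ = 2+3+8+10+7+10+7 = 47, with n = 7.
Posterior ∝ λ^9e^(−2.1λ) · λ^47e^(−7λ) = λ^56e^(−9.1λ), i.e. Gamma(shape=57, rate=9.1).
The mode of a Gamma(a, b) with a ≥ 1 (shape–rate) is (a−1)/b = 56/9.1 ≈ 6.154.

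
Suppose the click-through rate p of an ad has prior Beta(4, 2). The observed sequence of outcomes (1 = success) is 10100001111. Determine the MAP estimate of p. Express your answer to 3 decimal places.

p̂_MAP = 0.600

Prior: Beta(4, 2).
Data: 6 successes in 11 trials (from the sequence). The binomial likelihood contributes p^6(1−p)^5, so the posterior is Beta(4+6, 2+5) = Beta(10, 7).
For Beta(a, b) with a, b > 1 the mode is (a−1)/(a+b−2) = 9/15 ≈ 0.600.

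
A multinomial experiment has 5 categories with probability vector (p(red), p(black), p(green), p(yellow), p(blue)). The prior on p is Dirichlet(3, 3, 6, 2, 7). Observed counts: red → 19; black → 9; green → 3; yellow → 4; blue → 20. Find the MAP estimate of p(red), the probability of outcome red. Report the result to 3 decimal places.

The posterior is Dirichlet(αᵢ + nᵢ) = Dirichlet(22, 12, 9, 6, 27).
For a Dirichlet(a₁,…,a_K) with all aᵢ > 1, the mode has j-th component (aⱼ − 1)/(Σaᵢ − K).
Here Σaᵢ = 76 and K = 5, so p(red) = (22 − 1)/(76 − 5) = 21/71 ≈ 0.296.

MAP estimate of p(red) = 0.296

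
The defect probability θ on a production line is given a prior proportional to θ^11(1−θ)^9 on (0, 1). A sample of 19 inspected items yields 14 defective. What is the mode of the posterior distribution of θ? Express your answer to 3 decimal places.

The prior density ∝ θ^11(1−θ)^9 is the kernel of Beta(12, 10).
Data: 14 successes in 19 trials. The binomial likelihood contributes θ^14(1−θ)^5, so the posterior is Beta(12+14, 10+5) = Beta(26, 15).
For Beta(a, b) with a, b > 1 the mode is (a−1)/(a+b−2) = 25/39 ≈ 0.641.

θ̂_MAP = 0.641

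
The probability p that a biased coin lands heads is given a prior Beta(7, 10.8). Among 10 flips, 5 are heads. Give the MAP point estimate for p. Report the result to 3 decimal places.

p̂_MAP = 0.426

Prior: Beta(7, 10.8).
Data: 5 successes in 10 trials. The binomial likelihood contributes p^5(1−p)^5, so the posterior is Beta(7+5, 10.8+5) = Beta(12, 15.8).
For Beta(a, b) with a, b > 1 the mode is (a−1)/(a+b−2) = 11/25.8 ≈ 0.426.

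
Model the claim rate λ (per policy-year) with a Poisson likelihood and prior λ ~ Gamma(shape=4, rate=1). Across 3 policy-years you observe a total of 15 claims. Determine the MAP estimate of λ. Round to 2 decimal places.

Σxᵢ = 15, n = 3.
Posterior ∝ λ^3e^(−1λ) · λ^15e^(−3λ) = λ^18e^(−4λ), i.e. Gamma(shape=19, rate=4).
The mode of a Gamma(a, b) with a ≥ 1 (shape–rate) is (a−1)/b = 18/4 ≈ 4.50.

λ̂_MAP = 4.50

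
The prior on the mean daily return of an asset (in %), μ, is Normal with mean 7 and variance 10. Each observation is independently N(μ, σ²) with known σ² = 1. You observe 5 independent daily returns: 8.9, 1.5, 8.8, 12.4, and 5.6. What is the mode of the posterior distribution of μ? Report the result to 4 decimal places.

n = 5; x̄ = (8.9 + 1.5 + 8.8 + 12.4 + 5.6)/5 = 37.2/5 = 7.44.
For a Normal prior and Normal likelihood with known variance, the posterior is Normal; its mode equals its mean, the precision-weighted average.
Prior precision 1/σ₀² = 1/10 = 0.1; data precision n/σ² = 5/1 = 5.
μ̂ = (0.1·7 + 5·7.44) / (0.1 + 5) = 37.9/5.1 = 379/51 ≈ 7.4314.

μ̂_MAP = 7.4314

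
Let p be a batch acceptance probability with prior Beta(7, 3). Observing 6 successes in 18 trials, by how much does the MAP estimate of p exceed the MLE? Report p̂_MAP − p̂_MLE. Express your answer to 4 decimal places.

Posterior is Beta(13, 15); MAP = (13−1)/(28−2) = 12/26 ≈ 0.46154.
MLE ignores the prior: p̂_MLE = k/n = 6/18 ≈ 0.33333.
Difference = 12/26 − 6/18 = 5/39 ≈ 0.1282.

MAP − MLE = 0.1282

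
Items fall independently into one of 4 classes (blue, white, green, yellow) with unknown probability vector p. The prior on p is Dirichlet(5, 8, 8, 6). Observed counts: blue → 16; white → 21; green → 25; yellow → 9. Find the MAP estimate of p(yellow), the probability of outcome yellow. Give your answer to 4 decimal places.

The posterior is Dirichlet(αᵢ + nᵢ) = Dirichlet(21, 29, 33, 15).
For a Dirichlet(a₁,…,a_K) with all aᵢ > 1, the mode has j-th component (aⱼ − 1)/(Σaᵢ − K).
Here Σaᵢ = 98 and K = 4, so p(yellow) = (15 − 1)/(98 − 4) = 14/94 ≈ 0.1489.

MAP estimate of p(yellow) = 0.1489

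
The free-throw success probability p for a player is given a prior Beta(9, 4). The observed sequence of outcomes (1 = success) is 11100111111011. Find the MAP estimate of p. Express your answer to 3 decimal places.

Prior: Beta(9, 4).
Data: 11 successes in 14 trials (from the sequence). The binomial likelihood contributes p^11(1−p)^3, so the posterior is Beta(9+11, 4+3) = Beta(20, 7).
For Beta(a, b) with a, b > 1 the mode is (a−1)/(a+b−2) = 19/25 ≈ 0.760.

p̂_MAP = 0.760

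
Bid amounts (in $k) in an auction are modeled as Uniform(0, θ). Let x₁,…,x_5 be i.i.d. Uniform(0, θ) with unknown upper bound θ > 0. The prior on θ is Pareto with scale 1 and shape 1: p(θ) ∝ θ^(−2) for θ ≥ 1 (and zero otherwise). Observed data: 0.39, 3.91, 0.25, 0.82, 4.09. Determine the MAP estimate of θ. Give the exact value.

The Uniform(0, θ) likelihood is θ^(−n) for θ ≥ max(xᵢ), zero otherwise. Here max(xᵢ) = 4.09.
Posterior ∝ θ^(−2) · θ^(−5) = θ^(−7) on θ ≥ max(1, 4.09) = 4.09.
This density is strictly decreasing in θ, so the posterior mode lies at the lower boundary of the support.

θ̂_MAP = 4.09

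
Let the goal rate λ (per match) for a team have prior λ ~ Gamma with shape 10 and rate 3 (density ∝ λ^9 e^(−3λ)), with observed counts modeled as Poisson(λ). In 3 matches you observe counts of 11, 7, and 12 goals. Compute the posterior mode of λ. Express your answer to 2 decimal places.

λ̂_MAP = 6.50

Σxᵢ = 11+7+12 = 30, with n = 3.
Posterior ∝ λ^9e^(−3λ) · λ^30e^(−3λ) = λ^39e^(−6λ), i.e. Gamma(shape=40, rate=6).
The mode of a Gamma(a, b) with a ≥ 1 (shape–rate) is (a−1)/b = 39/6 ≈ 6.50.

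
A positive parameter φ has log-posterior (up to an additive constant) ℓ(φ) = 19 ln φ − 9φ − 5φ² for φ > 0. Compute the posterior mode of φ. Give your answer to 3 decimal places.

φ̂_MAP = 1.000

ℓ'(φ) = 19/φ − 9 − 10φ. Setting this to zero and multiplying by φ: 10φ² + 9φ − 19 = 0.
φ = (−9 + √(9² + 4·10·19)) / (2·10) = (−9 + √841) / 20 = (−9 + 29)/20 = 1.
ℓ''(φ) = −19/φ² − 10 < 0, confirming a maximum.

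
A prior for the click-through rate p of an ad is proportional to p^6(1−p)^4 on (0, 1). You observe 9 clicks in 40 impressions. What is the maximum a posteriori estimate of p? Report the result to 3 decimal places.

p̂_MAP = 0.300

The prior density ∝ p^6(1−p)^4 is the kernel of Beta(7, 5).
Data: 9 successes in 40 trials. The binomial likelihood contributes p^9(1−p)^31, so the posterior is Beta(7+9, 5+31) = Beta(16, 36).
For Beta(a, b) with a, b > 1 the mode is (a−1)/(a+b−2) = 15/50 ≈ 0.300.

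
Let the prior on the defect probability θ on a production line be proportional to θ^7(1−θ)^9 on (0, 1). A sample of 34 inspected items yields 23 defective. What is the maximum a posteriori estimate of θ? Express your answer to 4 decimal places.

θ̂_MAP = 0.6000

The prior density ∝ θ^7(1−θ)^9 is the kernel of Beta(8, 10).
Data: 23 successes in 34 trials. The binomial likelihood contributes θ^23(1−θ)^11, so the posterior is Beta(8+23, 10+11) = Beta(31, 21).
For Beta(a, b) with a, b > 1 the mode is (a−1)/(a+b−2) = 30/50 ≈ 0.6000.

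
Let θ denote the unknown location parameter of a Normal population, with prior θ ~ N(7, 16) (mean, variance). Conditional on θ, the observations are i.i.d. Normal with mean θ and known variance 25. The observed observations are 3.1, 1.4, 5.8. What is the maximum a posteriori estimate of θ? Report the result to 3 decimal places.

n = 3; x̄ = (3.1 + 1.4 + 5.8)/3 = 10.3/3 = 103/30 ≈ 3.4333.
For a Normal prior and Normal likelihood with known variance, the posterior is Normal; its mode equals its mean, the precision-weighted average.
Prior precision 1/σ₀² = 1/16 = 0.0625; data precision n/σ² = 3/25 = 0.12.
θ̂ = (0.0625·7 + 0.12·(103/30)) / (0.0625 + 0.12) = 0.8495/0.1825 = 1699/365 ≈ 4.655.

θ̂_MAP = 4.655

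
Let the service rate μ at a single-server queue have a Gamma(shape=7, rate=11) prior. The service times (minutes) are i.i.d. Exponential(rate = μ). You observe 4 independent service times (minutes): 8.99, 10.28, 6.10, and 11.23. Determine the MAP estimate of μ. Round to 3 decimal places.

The Exponential(rate=μ) likelihood is ∝ μ^n e^(−μΣtᵢ). Here n = 4 and Σtᵢ = 8.99 + 10.28 + 6.10 + 11.23 = 36.60.
Posterior ∝ μ^6e^(−11μ) · μ^4e^(−36.60μ) = μ^10e^(−47.60μ), i.e. Gamma(11, 47.60).
Mode = (a−1)/b = 10/47.60 ≈ 0.210.

μ̂_MAP = 0.210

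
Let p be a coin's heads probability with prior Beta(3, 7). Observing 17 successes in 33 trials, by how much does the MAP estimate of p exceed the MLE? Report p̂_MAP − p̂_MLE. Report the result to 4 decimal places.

MAP − MLE = -0.0517

Posterior is Beta(20, 23); MAP = (20−1)/(43−2) = 19/41 ≈ 0.46341.
MLE ignores the prior: p̂_MLE = k/n = 17/33 ≈ 0.51515.
Difference = 19/41 − 17/33 = -70/1353 ≈ -0.0517.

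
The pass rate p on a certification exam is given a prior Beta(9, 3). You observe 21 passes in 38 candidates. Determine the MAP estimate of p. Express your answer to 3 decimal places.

p̂_MAP = 0.604

Prior: Beta(9, 3).
Data: 21 successes in 38 trials. The binomial likelihood contributes p^21(1−p)^17, so the posterior is Beta(9+21, 3+17) = Beta(30, 20).
For Beta(a, b) with a, b > 1 the mode is (a−1)/(a+b−2) = 29/48 ≈ 0.604.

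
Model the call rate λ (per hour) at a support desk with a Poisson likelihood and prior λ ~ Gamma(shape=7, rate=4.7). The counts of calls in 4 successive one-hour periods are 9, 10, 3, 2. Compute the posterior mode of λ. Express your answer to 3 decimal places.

λ̂_MAP = 3.448

Σxᵢ = 9+10+3+2 = 24, with n = 4.
Posterior ∝ λ^6e^(−4.7λ) · λ^24e^(−4λ) = λ^30e^(−8.7λ), i.e. Gamma(shape=31, rate=8.7).
The mode of a Gamma(a, b) with a ≥ 1 (shape–rate) is (a−1)/b = 30/8.7 ≈ 3.448.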